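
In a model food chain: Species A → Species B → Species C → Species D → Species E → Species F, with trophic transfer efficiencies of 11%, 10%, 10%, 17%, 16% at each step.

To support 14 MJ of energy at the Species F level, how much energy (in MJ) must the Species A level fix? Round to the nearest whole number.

467914 MJ

Cumulative transfer efficiency: 0.11 × 0.1 × 0.1 × 0.17 × 0.16 = 0.00002992
Species A energy = 14 / 0.00002992 = 467914 MJ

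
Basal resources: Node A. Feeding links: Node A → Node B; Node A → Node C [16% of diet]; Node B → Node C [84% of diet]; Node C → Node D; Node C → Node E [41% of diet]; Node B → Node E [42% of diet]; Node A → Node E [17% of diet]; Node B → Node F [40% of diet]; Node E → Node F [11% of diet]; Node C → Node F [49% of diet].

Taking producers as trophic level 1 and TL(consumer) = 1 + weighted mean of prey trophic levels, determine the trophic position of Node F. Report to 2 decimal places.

3.54

Node B: 1 + 1 = 2
Node C: 1 + (0.16×1 + 0.84×2) = 2.84
Node D: 1 + 2.84 = 3.84
Node E: 1 + (0.41×2.84 + 0.42×2 + 0.17×1) = 3.1744
Node F: 1 + (0.4×2 + 0.11×3.1744 + 0.49×2.84) = 3.540784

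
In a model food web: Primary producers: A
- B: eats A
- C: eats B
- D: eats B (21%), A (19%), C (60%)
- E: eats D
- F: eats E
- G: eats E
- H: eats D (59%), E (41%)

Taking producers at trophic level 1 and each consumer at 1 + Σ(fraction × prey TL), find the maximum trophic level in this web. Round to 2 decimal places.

B: 1 + 1 = 2
C: 1 + 2 = 3
D: 1 + (0.21×2 + 0.19×1 + 0.6×3) = 3.41
E: 1 + 3.41 = 4.41
F: 1 + 4.41 = 5.41
G: 1 + 4.41 = 5.41
H: 1 + (0.59×3.41 + 0.41×4.41) = 4.82

5.41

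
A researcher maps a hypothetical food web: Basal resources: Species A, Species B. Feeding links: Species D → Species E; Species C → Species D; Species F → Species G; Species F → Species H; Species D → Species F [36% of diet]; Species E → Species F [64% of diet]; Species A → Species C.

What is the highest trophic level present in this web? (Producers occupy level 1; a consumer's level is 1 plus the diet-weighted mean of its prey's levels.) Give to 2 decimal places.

5.64

Species C: 1 + 1 = 2
Species D: 1 + 2 = 3
Species E: 1 + 3 = 4
Species F: 1 + (0.36×3 + 0.64×4) = 4.64
Species G: 1 + 4.64 = 5.64
Species H: 1 + 4.64 = 5.64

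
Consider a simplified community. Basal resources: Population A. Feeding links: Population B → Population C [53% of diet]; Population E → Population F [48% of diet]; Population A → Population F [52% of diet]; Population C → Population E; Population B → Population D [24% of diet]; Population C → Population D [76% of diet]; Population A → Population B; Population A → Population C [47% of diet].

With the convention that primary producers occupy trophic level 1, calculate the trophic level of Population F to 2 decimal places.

3.21

Population B: 1 + 1 = 2
Population C: 1 + (0.47×1 + 0.53×2) = 2.53
Population D: 1 + (0.76×2.53 + 0.24×2) = 3.4028
Population E: 1 + 2.53 = 3.53
Population F: 1 + (0.48×3.53 + 0.52×1) = 3.2144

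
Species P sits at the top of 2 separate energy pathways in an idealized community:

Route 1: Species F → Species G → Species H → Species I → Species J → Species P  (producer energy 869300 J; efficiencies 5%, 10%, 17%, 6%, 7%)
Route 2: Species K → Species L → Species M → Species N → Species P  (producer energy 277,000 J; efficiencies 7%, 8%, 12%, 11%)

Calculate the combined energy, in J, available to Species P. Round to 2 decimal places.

23.58 J

Route 1: 869300 × 0.05 × 0.1 × 0.17 × 0.06 × 0.07 = 3.103401 J
Route 2: 277000 × 0.07 × 0.08 × 0.12 × 0.11 = 20.47584 J
Total at Species P: 3.103401 + 20.47584 = 23.579241 J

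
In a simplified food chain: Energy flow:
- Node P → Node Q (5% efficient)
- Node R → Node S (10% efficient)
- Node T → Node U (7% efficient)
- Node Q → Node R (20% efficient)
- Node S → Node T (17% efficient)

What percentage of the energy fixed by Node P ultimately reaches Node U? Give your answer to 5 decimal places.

Product of link efficiencies: 0.05 × 0.2 × 0.1 × 0.17 × 0.07 = 0.0000119
As a percentage: 0.0000119 × 100 = 0.00119%

0.00119%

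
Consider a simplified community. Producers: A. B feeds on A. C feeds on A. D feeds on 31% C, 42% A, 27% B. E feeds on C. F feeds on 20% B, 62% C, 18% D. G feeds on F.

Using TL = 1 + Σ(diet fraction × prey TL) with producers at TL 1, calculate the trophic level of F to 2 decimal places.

B: 1 + 1 = 2
C: 1 + 1 = 2
D: 1 + (0.31×2 + 0.42×1 + 0.27×2) = 2.58
E: 1 + 2 = 3
F: 1 + (0.2×2 + 0.62×2 + 0.18×2.58) = 3.1044
G: 1 + 3.1044 = 4.1044

3.10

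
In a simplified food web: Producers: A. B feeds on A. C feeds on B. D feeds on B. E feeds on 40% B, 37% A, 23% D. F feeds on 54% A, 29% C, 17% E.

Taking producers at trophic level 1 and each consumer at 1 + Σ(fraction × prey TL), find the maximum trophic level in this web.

B: 1 + 1 = 2
C: 1 + 2 = 3
D: 1 + 2 = 3
E: 1 + (0.4×2 + 0.37×1 + 0.23×3) = 2.86
F: 1 + (0.54×1 + 0.29×3 + 0.17×2.86) = 2.8962

3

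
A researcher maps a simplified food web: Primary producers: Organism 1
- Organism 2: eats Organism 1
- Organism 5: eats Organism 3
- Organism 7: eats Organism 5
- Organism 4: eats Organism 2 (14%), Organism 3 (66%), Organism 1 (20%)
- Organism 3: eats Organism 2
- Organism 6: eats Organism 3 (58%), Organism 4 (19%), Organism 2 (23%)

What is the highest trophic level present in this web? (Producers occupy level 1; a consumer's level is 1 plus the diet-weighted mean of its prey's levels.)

5

Organism 2: 1 + 1 = 2
Organism 3: 1 + 2 = 3
Organism 4: 1 + (0.14×2 + 0.66×3 + 0.2×1) = 3.46
Organism 5: 1 + 3 = 4
Organism 6: 1 + (0.58×3 + 0.19×3.46 + 0.23×2) = 3.8574
Organism 7: 1 + 4 = 5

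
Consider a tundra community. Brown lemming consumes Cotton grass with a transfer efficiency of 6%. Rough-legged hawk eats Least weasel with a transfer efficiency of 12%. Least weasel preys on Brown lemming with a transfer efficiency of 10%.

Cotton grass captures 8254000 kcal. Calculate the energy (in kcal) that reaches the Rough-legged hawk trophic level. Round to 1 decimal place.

5942.9 kcal

Brown lemming: 8254000 × 0.06 = 495240 kcal
Least weasel: 495240 × 0.1 = 49524 kcal
Rough-legged hawk: 49524 × 0.12 = 5942.88 kcal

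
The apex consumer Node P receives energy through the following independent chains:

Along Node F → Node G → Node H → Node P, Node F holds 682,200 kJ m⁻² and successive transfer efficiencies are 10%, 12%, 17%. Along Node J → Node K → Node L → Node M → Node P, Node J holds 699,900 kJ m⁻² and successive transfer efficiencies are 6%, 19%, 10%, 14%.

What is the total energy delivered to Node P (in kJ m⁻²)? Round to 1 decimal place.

1503.4 kJ m⁻²

Via Node F: 682200 × 0.1 × 0.12 × 0.17 = 1391.688 kJ m⁻²
Via Node J: 699900 × 0.06 × 0.19 × 0.1 × 0.14 = 111.70404 kJ m⁻²
Total at Node P: 1391.688 + 111.70404 = 1503.39204 kJ m⁻²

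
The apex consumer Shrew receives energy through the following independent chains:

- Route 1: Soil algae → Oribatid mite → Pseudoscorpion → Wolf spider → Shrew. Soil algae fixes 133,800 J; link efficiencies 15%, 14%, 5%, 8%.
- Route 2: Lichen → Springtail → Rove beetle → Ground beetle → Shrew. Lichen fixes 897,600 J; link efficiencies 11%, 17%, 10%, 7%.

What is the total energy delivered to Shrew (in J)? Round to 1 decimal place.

Route 1: 133800 × 0.15 × 0.14 × 0.05 × 0.08 = 11.2392 J
Route 2: 897600 × 0.11 × 0.17 × 0.1 × 0.07 = 117.49584 J
Total at Shrew: 11.2392 + 117.49584 = 128.73504 J

128.7 J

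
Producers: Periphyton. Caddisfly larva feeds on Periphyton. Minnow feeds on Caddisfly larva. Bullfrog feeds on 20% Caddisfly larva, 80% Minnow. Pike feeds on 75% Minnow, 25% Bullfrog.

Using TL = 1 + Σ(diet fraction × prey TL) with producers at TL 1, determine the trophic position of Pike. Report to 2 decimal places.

4.20

Caddisfly larva: 1 + 1 = 2
Minnow: 1 + 2 = 3
Bullfrog: 1 + (0.2×2 + 0.8×3) = 3.8
Pike: 1 + (0.75×3 + 0.25×3.8) = 4.2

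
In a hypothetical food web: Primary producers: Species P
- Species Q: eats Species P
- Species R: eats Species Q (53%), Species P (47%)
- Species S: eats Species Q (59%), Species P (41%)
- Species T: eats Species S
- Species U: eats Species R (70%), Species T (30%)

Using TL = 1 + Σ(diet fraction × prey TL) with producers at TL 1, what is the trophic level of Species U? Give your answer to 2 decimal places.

3.85

Species Q: 1 + 1 = 2
Species R: 1 + (0.53×2 + 0.47×1) = 2.53
Species S: 1 + (0.59×2 + 0.41×1) = 2.59
Species T: 1 + 2.59 = 3.59
Species U: 1 + (0.7×2.53 + 0.3×3.59) = 3.848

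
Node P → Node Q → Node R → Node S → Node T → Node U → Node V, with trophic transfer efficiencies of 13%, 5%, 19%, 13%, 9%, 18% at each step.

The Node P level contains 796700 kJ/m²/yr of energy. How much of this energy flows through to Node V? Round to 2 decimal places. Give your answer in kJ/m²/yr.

2.07 kJ/m²/yr

Node Q: 796700 × 0.13 = 103571 kJ/m²/yr
Node R: 103571 × 0.05 = 5178.55 kJ/m²/yr
Node S: 5178.55 × 0.19 = 983.9245 kJ/m²/yr
Node T: 983.9245 × 0.13 = 127.910185 kJ/m²/yr
Node U: 127.910185 × 0.09 = 11.51191665 kJ/m²/yr
Node V: 11.51191665 × 0.18 = 2.072144997 kJ/m²/yr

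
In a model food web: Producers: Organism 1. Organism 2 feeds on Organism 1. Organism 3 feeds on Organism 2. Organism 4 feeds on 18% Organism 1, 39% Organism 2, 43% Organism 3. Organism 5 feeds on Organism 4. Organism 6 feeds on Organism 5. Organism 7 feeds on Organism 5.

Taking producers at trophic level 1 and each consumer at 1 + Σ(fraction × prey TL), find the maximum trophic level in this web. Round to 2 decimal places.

Organism 2: 1 + 1 = 2
Organism 3: 1 + 2 = 3
Organism 4: 1 + (0.18×1 + 0.39×2 + 0.43×3) = 3.25
Organism 5: 1 + 3.25 = 4.25
Organism 6: 1 + 4.25 = 5.25
Organism 7: 1 + 4.25 = 5.25

5.25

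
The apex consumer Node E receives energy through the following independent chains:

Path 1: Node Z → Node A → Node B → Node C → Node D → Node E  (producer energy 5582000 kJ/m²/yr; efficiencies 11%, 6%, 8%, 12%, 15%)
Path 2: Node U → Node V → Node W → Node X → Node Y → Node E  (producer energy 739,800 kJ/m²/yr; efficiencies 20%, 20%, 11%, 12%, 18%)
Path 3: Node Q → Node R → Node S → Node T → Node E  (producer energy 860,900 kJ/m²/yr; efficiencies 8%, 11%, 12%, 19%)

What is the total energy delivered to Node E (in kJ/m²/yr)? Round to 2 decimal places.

Path 1: 5582000 × 0.11 × 0.06 × 0.08 × 0.12 × 0.15 = 53.051328 kJ/m²/yr
Path 2: 739800 × 0.2 × 0.2 × 0.11 × 0.12 × 0.18 = 70.310592 kJ/m²/yr
Path 3: 860900 × 0.08 × 0.11 × 0.12 × 0.19 = 172.730976 kJ/m²/yr
Total at Node E: 53.051328 + 70.310592 + 172.730976 = 296.092896 kJ/m²/yr

296.09 kJ/m²/yr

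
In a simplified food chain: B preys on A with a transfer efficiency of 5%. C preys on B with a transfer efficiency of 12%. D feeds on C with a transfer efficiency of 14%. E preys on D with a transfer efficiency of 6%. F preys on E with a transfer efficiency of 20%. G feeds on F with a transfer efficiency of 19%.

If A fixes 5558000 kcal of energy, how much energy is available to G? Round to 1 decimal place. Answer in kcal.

B: 5558000 × 0.05 = 277900 kcal
C: 277900 × 0.12 = 33348 kcal
D: 33348 × 0.14 = 4668.72 kcal
E: 4668.72 × 0.06 = 280.1232 kcal
F: 280.1232 × 0.2 = 56.02464 kcal
G: 56.02464 × 0.19 = 10.6446816 kcal

10.6 kcal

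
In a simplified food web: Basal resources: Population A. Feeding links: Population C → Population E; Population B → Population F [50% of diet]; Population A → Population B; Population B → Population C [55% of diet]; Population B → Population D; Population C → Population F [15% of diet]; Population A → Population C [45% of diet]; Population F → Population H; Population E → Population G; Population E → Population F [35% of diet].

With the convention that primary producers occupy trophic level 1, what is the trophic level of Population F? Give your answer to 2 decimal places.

3.63

Population B: 1 + 1 = 2
Population C: 1 + (0.45×1 + 0.55×2) = 2.55
Population D: 1 + 2 = 3
Population E: 1 + 2.55 = 3.55
Population F: 1 + (0.5×2 + 0.15×2.55 + 0.35×3.55) = 3.625
Population G: 1 + 3.55 = 4.55
Population H: 1 + 3.625 = 4.625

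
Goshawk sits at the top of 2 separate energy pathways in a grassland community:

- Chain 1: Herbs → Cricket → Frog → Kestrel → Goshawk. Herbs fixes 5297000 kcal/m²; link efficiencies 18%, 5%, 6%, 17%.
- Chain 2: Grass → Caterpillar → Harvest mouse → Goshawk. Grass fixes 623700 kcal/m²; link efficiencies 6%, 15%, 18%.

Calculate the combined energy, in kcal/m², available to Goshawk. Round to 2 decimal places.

1496.66 kcal/m²

Chain 1: 5297000 × 0.18 × 0.05 × 0.06 × 0.17 = 486.2646 kcal/m²
Chain 2: 623700 × 0.06 × 0.15 × 0.18 = 1010.394 kcal/m²
Total at Goshawk: 486.2646 + 1010.394 = 1496.6586 kcal/m²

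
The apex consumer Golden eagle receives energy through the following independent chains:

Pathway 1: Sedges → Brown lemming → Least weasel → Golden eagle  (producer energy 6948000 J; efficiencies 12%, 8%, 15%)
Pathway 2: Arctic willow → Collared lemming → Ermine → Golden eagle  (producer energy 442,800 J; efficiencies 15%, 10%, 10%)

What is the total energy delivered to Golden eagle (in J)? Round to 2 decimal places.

10669.32 J

Pathway 1: 6948000 × 0.12 × 0.08 × 0.15 = 10005.12 J
Pathway 2: 442800 × 0.15 × 0.1 × 0.1 = 664.2 J
Total at Golden eagle: 10005.12 + 664.2 = 10669.32 J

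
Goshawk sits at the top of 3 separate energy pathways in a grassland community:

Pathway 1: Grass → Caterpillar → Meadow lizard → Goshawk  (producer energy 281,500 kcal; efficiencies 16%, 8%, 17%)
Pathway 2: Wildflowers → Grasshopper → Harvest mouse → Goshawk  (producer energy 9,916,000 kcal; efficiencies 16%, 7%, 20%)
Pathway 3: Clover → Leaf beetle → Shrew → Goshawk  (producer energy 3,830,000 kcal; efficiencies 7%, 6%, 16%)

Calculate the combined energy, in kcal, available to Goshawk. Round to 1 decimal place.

25398.1 kcal

Pathway 1: 281500 × 0.16 × 0.08 × 0.17 = 612.544 kcal
Pathway 2: 9916000 × 0.16 × 0.07 × 0.2 = 22211.84 kcal
Pathway 3: 3830000 × 0.07 × 0.06 × 0.16 = 2573.76 kcal
Total at Goshawk: 612.544 + 22211.84 + 2573.76 = 25398.144 kcal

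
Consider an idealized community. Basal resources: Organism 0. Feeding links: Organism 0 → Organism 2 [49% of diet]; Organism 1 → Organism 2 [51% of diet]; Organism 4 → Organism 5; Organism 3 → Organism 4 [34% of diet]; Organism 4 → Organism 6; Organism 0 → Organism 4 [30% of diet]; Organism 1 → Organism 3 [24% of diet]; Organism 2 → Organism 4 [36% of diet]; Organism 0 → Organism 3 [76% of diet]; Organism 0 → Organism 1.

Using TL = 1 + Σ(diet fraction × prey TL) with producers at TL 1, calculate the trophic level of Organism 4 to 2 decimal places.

2.97

Organism 1: 1 + 1 = 2
Organism 2: 1 + (0.49×1 + 0.51×2) = 2.51
Organism 3: 1 + (0.76×1 + 0.24×2) = 2.24
Organism 4: 1 + (0.3×1 + 0.36×2.51 + 0.34×2.24) = 2.9652
Organism 5: 1 + 2.9652 = 3.9652
Organism 6: 1 + 2.9652 = 3.9652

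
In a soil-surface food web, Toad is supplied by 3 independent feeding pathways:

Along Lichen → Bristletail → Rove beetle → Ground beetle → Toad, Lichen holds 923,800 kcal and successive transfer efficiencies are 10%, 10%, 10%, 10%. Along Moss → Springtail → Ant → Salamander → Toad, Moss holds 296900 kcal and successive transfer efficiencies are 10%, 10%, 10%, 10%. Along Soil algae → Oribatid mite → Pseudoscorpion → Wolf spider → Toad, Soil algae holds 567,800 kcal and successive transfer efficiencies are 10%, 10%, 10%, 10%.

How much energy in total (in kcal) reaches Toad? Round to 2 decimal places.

Via Lichen: 923800 × 0.1 × 0.1 × 0.1 × 0.1 = 92.38 kcal
Via Moss: 296900 × 0.1 × 0.1 × 0.1 × 0.1 = 29.69 kcal
Via Soil algae: 567800 × 0.1 × 0.1 × 0.1 × 0.1 = 56.78 kcal
Total at Toad: 92.38 + 29.69 + 56.78 = 178.85 kcal

178.85 kcal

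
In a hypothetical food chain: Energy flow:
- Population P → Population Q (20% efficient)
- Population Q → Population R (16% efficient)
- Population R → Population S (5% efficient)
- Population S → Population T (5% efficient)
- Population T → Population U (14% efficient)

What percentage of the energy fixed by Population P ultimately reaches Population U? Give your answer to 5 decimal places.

0.00112%

Product of link efficiencies: 0.2 × 0.16 × 0.05 × 0.05 × 0.14 = 0.0000112
As a percentage: 0.0000112 × 100 = 0.00112%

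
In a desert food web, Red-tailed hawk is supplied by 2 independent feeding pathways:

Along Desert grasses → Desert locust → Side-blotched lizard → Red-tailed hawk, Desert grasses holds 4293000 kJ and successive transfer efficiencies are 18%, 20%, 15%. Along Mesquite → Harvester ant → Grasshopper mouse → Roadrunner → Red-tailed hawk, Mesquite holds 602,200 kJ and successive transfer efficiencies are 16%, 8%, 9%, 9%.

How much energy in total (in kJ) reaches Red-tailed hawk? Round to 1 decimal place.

23244.6 kJ

Via Desert grasses: 4293000 × 0.18 × 0.2 × 0.15 = 23182.2 kJ
Via Mesquite: 602200 × 0.16 × 0.08 × 0.09 × 0.09 = 62.436096 kJ
Total at Red-tailed hawk: 23182.2 + 62.436096 = 23244.636096 kJ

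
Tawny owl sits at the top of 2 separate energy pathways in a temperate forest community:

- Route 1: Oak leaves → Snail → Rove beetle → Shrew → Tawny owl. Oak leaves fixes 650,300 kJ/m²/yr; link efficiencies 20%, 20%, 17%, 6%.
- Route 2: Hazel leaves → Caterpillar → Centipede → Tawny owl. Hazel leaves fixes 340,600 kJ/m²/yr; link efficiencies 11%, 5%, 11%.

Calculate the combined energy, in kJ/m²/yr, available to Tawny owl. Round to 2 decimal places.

471.39 kJ/m²/yr

Route 1: 650300 × 0.2 × 0.2 × 0.17 × 0.06 = 265.3224 kJ/m²/yr
Route 2: 340600 × 0.11 × 0.05 × 0.11 = 206.063 kJ/m²/yr
Total at Tawny owl: 265.3224 + 206.063 = 471.3854 kJ/m²/yr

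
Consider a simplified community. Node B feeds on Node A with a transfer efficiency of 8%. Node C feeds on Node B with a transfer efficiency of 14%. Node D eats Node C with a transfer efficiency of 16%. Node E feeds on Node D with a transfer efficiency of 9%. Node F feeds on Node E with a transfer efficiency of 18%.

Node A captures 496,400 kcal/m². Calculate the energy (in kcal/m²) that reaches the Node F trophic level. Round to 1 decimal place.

14.4 kcal/m²

Node B: 496400 × 0.08 = 39712 kcal/m²
Node C: 39712 × 0.14 = 5559.68 kcal/m²
Node D: 5559.68 × 0.16 = 889.5488 kcal/m²
Node E: 889.5488 × 0.09 = 80.059392 kcal/m²
Node F: 80.059392 × 0.18 = 14.41069056 kcal/m²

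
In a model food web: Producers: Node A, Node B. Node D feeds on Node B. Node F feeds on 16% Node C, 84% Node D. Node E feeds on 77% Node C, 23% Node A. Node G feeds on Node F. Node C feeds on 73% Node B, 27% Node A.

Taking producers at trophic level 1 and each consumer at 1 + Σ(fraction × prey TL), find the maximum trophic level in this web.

Node C: 1 + (0.73×1 + 0.27×1) = 2
Node D: 1 + 1 = 2
Node E: 1 + (0.77×2 + 0.23×1) = 2.77
Node F: 1 + (0.16×2 + 0.84×2) = 3
Node G: 1 + 3 = 4

4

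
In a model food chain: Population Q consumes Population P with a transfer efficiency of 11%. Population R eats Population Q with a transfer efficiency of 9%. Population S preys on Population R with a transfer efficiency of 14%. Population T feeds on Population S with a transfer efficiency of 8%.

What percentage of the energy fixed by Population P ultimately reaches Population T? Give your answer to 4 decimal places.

0.0111%

Product of link efficiencies: 0.11 × 0.09 × 0.14 × 0.08 = 0.00011088
As a percentage: 0.00011088 × 100 = 0.0111%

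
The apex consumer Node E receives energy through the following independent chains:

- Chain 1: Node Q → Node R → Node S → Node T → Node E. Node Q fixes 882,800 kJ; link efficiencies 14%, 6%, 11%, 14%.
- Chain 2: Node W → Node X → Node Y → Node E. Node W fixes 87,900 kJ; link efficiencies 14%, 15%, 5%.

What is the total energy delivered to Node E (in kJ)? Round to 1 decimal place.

206.5 kJ

Chain 1: 882800 × 0.14 × 0.06 × 0.11 × 0.14 = 114.199008 kJ
Chain 2: 87900 × 0.14 × 0.15 × 0.05 = 92.295 kJ
Total at Node E: 114.199008 + 92.295 = 206.494008 kJ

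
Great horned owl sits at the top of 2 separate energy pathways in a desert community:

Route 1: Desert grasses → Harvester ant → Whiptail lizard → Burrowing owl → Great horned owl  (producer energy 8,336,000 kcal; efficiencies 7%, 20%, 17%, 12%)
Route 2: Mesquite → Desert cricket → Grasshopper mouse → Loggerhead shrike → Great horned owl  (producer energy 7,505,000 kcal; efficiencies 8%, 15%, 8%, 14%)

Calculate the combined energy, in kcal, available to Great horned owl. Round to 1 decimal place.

3389.4 kcal

Route 1: 8336000 × 0.07 × 0.2 × 0.17 × 0.12 = 2380.7616 kcal
Route 2: 7505000 × 0.08 × 0.15 × 0.08 × 0.14 = 1008.672 kcal
Total at Great horned owl: 2380.7616 + 1008.672 = 3389.4336 kcal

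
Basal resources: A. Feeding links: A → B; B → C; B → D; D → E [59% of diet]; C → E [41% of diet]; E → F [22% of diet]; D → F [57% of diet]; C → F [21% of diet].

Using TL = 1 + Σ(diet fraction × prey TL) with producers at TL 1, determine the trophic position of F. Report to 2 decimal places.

4.22

B: 1 + 1 = 2
C: 1 + 2 = 3
D: 1 + 2 = 3
E: 1 + (0.59×3 + 0.41×3) = 4
F: 1 + (0.22×4 + 0.57×3 + 0.21×3) = 4.22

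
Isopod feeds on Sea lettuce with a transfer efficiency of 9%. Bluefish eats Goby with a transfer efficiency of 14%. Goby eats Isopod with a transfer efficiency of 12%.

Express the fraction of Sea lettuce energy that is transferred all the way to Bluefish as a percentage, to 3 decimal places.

Product of link efficiencies: 0.09 × 0.12 × 0.14 = 0.001512
As a percentage: 0.001512 × 100 = 0.151%

0.151%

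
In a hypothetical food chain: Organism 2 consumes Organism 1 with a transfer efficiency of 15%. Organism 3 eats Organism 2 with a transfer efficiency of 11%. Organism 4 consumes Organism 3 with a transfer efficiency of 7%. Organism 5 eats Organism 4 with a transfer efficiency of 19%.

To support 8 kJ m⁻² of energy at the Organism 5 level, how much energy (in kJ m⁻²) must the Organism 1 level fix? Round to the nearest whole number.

Cumulative transfer efficiency: 0.15 × 0.11 × 0.07 × 0.19 = 0.00021945
Organism 1 energy = 8 / 0.00021945 = 36455 kJ m⁻²

36455 kJ m⁻²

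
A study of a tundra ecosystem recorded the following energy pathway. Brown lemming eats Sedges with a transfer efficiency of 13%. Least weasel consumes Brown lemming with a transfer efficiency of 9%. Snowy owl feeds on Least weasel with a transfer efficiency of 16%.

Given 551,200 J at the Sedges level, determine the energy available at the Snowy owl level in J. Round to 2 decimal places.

1031.85 J

Brown lemming: 551200 × 0.13 = 71656 J
Least weasel: 71656 × 0.09 = 6449.04 J
Snowy owl: 6449.04 × 0.16 = 1031.8464 J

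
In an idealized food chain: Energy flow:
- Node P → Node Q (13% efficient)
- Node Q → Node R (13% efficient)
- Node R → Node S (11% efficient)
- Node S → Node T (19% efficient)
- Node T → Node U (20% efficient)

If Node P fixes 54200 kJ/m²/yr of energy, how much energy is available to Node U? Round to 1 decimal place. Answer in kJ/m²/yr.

3.8 kJ/m²/yr

Node Q: 54200 × 0.13 = 7046 kJ/m²/yr
Node R: 7046 × 0.13 = 915.98 kJ/m²/yr
Node S: 915.98 × 0.11 = 100.7578 kJ/m²/yr
Node T: 100.7578 × 0.19 = 19.143982 kJ/m²/yr
Node U: 19.143982 × 0.2 = 3.8287964 kJ/m²/yr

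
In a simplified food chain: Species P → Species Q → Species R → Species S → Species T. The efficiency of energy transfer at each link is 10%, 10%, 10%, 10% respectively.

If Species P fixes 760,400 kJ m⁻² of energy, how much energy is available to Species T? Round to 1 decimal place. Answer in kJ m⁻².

76.0 kJ m⁻²

Species Q: 760400 × 0.1 = 76040 kJ m⁻²
Species R: 76040 × 0.1 = 7604 kJ m⁻²
Species S: 7604 × 0.1 = 760.4 kJ m⁻²
Species T: 760.4 × 0.1 = 76.04 kJ m⁻²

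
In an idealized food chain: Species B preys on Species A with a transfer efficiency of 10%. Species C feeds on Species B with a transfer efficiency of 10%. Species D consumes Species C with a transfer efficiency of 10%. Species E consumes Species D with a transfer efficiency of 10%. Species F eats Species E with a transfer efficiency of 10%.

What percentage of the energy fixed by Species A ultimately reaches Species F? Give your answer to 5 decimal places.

0.00100%

Product of link efficiencies: 0.1 × 0.1 × 0.1 × 0.1 × 0.1 = 0.00001
As a percentage: 0.00001 × 100 = 0.00100%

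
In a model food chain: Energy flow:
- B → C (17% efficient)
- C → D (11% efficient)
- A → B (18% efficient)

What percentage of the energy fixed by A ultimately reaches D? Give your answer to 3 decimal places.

0.337%

Product of link efficiencies: 0.18 × 0.17 × 0.11 = 0.003366
As a percentage: 0.003366 × 100 = 0.337%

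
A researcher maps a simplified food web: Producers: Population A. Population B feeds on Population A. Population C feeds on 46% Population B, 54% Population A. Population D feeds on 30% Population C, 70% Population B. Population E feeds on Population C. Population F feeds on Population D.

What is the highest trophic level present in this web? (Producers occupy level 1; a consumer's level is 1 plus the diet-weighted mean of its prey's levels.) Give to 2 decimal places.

Population B: 1 + 1 = 2
Population C: 1 + (0.46×2 + 0.54×1) = 2.46
Population D: 1 + (0.3×2.46 + 0.7×2) = 3.138
Population E: 1 + 2.46 = 3.46
Population F: 1 + 3.138 = 4.138

4.14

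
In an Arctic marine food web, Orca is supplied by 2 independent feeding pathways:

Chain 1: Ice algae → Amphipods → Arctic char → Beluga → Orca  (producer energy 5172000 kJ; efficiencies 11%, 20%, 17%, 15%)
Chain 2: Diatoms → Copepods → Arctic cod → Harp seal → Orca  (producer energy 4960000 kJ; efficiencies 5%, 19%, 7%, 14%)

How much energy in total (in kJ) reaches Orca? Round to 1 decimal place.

3363.3 kJ

Chain 1: 5172000 × 0.11 × 0.2 × 0.17 × 0.15 = 2901.492 kJ
Chain 2: 4960000 × 0.05 × 0.19 × 0.07 × 0.14 = 461.776 kJ
Total at Orca: 2901.492 + 461.776 = 3363.268 kJ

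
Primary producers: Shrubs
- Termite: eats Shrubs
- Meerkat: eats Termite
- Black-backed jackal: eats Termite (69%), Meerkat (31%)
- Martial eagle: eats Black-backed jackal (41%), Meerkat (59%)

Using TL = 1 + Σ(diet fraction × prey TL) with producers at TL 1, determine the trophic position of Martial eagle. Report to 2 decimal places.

4.13

Termite: 1 + 1 = 2
Meerkat: 1 + 2 = 3
Black-backed jackal: 1 + (0.69×2 + 0.31×3) = 3.31
Martial eagle: 1 + (0.41×3.31 + 0.59×3) = 4.1271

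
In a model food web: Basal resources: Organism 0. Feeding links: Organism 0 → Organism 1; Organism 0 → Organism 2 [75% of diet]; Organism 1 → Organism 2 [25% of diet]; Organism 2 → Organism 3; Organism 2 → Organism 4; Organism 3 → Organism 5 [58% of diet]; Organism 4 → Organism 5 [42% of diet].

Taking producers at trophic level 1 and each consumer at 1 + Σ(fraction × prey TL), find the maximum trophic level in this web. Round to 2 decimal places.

Organism 1: 1 + 1 = 2
Organism 2: 1 + (0.75×1 + 0.25×2) = 2.25
Organism 3: 1 + 2.25 = 3.25
Organism 4: 1 + 2.25 = 3.25
Organism 5: 1 + (0.58×3.25 + 0.42×3.25) = 4.25

4.25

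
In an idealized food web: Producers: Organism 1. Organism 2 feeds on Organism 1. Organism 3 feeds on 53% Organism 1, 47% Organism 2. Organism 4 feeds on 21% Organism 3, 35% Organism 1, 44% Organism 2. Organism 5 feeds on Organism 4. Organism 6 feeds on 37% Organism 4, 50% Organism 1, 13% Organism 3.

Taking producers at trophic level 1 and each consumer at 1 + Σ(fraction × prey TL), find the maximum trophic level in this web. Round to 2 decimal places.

Organism 2: 1 + 1 = 2
Organism 3: 1 + (0.53×1 + 0.47×2) = 2.47
Organism 4: 1 + (0.21×2.47 + 0.35×1 + 0.44×2) = 2.7487
Organism 5: 1 + 2.7487 = 3.7487
Organism 6: 1 + (0.37×2.7487 + 0.5×1 + 0.13×2.47) = 2.838119

3.75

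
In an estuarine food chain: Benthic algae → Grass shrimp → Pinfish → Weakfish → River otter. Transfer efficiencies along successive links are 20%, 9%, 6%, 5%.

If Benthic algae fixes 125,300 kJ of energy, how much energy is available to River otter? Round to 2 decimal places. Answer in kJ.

Grass shrimp: 125300 × 0.2 = 25060 kJ
Pinfish: 25060 × 0.09 = 2255.4 kJ
Weakfish: 2255.4 × 0.06 = 135.324 kJ
River otter: 135.324 × 0.05 = 6.7662 kJ

6.77 kJ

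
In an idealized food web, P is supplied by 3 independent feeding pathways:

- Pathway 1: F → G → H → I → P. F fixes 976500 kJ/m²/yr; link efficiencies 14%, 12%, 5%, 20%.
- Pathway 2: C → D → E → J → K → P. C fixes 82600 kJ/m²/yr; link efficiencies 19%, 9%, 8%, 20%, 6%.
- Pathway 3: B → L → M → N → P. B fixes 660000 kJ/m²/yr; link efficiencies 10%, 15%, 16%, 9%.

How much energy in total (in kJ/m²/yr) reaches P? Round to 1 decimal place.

Pathway 1: 976500 × 0.14 × 0.12 × 0.05 × 0.2 = 164.052 kJ/m²/yr
Pathway 2: 82600 × 0.19 × 0.09 × 0.08 × 0.2 × 0.06 = 1.3559616 kJ/m²/yr
Pathway 3: 660000 × 0.1 × 0.15 × 0.16 × 0.09 = 142.56 kJ/m²/yr
Total at P: 164.052 + 1.3559616 + 142.56 = 307.9679616 kJ/m²/yr

308.0 kJ/m²/yr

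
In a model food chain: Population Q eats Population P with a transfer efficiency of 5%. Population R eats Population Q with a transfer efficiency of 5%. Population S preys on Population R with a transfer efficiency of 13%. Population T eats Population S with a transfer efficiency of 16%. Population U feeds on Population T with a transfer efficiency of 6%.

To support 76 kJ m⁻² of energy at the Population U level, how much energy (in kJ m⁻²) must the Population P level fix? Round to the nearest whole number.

24358974 kJ m⁻²

Cumulative transfer efficiency: 0.05 × 0.05 × 0.13 × 0.16 × 0.06 = 0.00000312
Population P energy = 76 / 0.00000312 = 24358974 kJ m⁻²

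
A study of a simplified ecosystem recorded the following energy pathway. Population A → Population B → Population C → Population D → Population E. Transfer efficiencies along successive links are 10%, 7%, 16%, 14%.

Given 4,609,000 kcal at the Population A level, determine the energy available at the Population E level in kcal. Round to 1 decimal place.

Population B: 4609000 × 0.1 = 460900 kcal
Population C: 460900 × 0.07 = 32263 kcal
Population D: 32263 × 0.16 = 5162.08 kcal
Population E: 5162.08 × 0.14 = 722.6912 kcal

722.7 kcal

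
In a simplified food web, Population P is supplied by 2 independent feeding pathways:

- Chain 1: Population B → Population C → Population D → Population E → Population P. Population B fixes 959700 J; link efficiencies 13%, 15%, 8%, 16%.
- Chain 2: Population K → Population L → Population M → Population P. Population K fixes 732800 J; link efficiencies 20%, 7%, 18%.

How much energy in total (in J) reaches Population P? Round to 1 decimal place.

2086.2 J

Chain 1: 959700 × 0.13 × 0.15 × 0.08 × 0.16 = 239.54112 J
Chain 2: 732800 × 0.2 × 0.07 × 0.18 = 1846.656 J
Total at Population P: 239.54112 + 1846.656 = 2086.19712 J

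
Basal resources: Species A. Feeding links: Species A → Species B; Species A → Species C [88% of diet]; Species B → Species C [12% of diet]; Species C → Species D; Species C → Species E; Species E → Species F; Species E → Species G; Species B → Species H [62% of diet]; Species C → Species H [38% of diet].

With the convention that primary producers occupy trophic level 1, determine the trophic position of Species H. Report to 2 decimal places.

3.05

Species B: 1 + 1 = 2
Species C: 1 + (0.88×1 + 0.12×2) = 2.12
Species D: 1 + 2.12 = 3.12
Species E: 1 + 2.12 = 3.12
Species F: 1 + 3.12 = 4.12
Species G: 1 + 3.12 = 4.12
Species H: 1 + (0.62×2 + 0.38×2.12) = 3.0456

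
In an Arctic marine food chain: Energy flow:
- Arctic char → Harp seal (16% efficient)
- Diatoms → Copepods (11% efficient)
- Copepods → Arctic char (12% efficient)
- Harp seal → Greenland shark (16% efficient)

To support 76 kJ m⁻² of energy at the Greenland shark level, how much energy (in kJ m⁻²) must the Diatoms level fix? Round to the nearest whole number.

224905 kJ m⁻²

Cumulative transfer efficiency: 0.11 × 0.12 × 0.16 × 0.16 = 0.00033792
Diatoms energy = 76 / 0.00033792 = 224905 kJ m⁻²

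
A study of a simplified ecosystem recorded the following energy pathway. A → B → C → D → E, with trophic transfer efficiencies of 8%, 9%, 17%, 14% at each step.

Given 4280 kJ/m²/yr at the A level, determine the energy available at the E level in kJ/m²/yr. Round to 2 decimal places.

0.73 kJ/m²/yr

B: 4280 × 0.08 = 342.4 kJ/m²/yr
C: 342.4 × 0.09 = 30.816 kJ/m²/yr
D: 30.816 × 0.17 = 5.23872 kJ/m²/yr
E: 5.23872 × 0.14 = 0.7334208 kJ/m²/yr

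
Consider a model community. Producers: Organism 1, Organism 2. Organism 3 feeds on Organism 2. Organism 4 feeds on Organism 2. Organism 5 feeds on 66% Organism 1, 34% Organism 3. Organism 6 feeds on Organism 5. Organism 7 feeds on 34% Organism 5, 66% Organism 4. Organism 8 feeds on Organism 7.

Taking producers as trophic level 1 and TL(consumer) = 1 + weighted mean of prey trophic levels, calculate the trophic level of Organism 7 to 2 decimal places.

3.12

Organism 3: 1 + 1 = 2
Organism 4: 1 + 1 = 2
Organism 5: 1 + (0.66×1 + 0.34×2) = 2.34
Organism 6: 1 + 2.34 = 3.34
Organism 7: 1 + (0.34×2.34 + 0.66×2) = 3.1156
Organism 8: 1 + 3.1156 = 4.1156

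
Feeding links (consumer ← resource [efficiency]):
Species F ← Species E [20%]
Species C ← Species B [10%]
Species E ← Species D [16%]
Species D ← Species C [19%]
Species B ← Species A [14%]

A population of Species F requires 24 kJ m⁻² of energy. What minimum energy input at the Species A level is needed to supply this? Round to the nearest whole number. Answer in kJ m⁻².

Cumulative transfer efficiency: 0.14 × 0.1 × 0.19 × 0.16 × 0.2 = 0.00008512
Species A energy = 24 / 0.00008512 = 281955 kJ m⁻²

281955 kJ m⁻²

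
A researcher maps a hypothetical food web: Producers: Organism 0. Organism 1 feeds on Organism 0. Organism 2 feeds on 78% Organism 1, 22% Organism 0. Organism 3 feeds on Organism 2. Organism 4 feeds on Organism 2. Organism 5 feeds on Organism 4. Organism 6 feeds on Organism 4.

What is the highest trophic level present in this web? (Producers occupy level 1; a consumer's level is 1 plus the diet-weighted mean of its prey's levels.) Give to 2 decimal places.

Organism 1: 1 + 1 = 2
Organism 2: 1 + (0.78×2 + 0.22×1) = 2.78
Organism 3: 1 + 2.78 = 3.78
Organism 4: 1 + 2.78 = 3.78
Organism 5: 1 + 3.78 = 4.78
Organism 6: 1 + 3.78 = 4.78

4.78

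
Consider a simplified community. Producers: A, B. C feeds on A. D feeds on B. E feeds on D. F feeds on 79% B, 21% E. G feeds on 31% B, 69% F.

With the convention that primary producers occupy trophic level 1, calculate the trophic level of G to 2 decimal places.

C: 1 + 1 = 2
D: 1 + 1 = 2
E: 1 + 2 = 3
F: 1 + (0.79×1 + 0.21×3) = 2.42
G: 1 + (0.31×1 + 0.69×2.42) = 2.9798

2.98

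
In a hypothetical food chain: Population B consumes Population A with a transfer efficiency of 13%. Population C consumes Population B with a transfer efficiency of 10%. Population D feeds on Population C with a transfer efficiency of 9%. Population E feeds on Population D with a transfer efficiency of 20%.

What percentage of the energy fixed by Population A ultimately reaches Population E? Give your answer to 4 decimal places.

0.0234%

Product of link efficiencies: 0.13 × 0.1 × 0.09 × 0.2 = 0.000234
As a percentage: 0.000234 × 100 = 0.0234%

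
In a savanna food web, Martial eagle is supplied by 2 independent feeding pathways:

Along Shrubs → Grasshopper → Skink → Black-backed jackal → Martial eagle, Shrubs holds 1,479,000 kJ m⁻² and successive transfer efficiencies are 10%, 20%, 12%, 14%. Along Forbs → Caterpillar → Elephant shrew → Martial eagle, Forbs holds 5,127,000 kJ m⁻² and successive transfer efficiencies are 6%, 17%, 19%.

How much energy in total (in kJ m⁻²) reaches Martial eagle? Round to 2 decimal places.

10433.07 kJ m⁻²

Via Shrubs: 1479000 × 0.1 × 0.2 × 0.12 × 0.14 = 496.944 kJ m⁻²
Via Forbs: 5127000 × 0.06 × 0.17 × 0.19 = 9936.126 kJ m⁻²
Total at Martial eagle: 496.944 + 9936.126 = 10433.07 kJ m⁻²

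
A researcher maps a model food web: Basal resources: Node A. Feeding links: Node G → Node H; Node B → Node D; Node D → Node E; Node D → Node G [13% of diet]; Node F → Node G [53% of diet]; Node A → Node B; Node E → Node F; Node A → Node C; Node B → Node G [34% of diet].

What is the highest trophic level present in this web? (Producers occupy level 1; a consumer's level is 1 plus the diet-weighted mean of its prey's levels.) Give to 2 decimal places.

Node B: 1 + 1 = 2
Node C: 1 + 1 = 2
Node D: 1 + 2 = 3
Node E: 1 + 3 = 4
Node F: 1 + 4 = 5
Node G: 1 + (0.53×5 + 0.13×3 + 0.34×2) = 4.72
Node H: 1 + 4.72 = 5.72

5.72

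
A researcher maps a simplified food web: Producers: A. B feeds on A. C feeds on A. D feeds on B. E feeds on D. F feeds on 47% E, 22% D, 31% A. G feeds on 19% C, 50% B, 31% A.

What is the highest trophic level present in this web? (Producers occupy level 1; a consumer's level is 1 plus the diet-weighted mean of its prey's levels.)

B: 1 + 1 = 2
C: 1 + 1 = 2
D: 1 + 2 = 3
E: 1 + 3 = 4
F: 1 + (0.47×4 + 0.22×3 + 0.31×1) = 3.85
G: 1 + (0.19×2 + 0.5×2 + 0.31×1) = 2.69

4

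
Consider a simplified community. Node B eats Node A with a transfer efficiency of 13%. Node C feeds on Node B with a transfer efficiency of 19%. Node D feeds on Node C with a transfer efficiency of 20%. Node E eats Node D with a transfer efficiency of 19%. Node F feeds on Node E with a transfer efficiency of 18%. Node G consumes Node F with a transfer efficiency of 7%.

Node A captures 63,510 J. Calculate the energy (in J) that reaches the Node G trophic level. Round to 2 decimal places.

Node B: 63510 × 0.13 = 8256.3 J
Node C: 8256.3 × 0.19 = 1568.697 J
Node D: 1568.697 × 0.2 = 313.7394 J
Node E: 313.7394 × 0.19 = 59.610486 J
Node F: 59.610486 × 0.18 = 10.72988748 J
Node G: 10.72988748 × 0.07 = 0.7510921236 J

0.75 J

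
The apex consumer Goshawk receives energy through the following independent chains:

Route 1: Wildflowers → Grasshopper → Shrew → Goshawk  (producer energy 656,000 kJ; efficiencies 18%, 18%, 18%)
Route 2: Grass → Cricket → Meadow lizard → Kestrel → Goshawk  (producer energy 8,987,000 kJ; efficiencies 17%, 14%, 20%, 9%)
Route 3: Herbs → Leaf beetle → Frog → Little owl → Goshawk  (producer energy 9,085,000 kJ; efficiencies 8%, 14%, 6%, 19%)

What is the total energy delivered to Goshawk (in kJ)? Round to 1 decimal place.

Route 1: 656000 × 0.18 × 0.18 × 0.18 = 3825.792 kJ
Route 2: 8987000 × 0.17 × 0.14 × 0.2 × 0.09 = 3850.0308 kJ
Route 3: 9085000 × 0.08 × 0.14 × 0.06 × 0.19 = 1159.9728 kJ
Total at Goshawk: 3825.792 + 3850.0308 + 1159.9728 = 8835.7956 kJ

8835.8 kJ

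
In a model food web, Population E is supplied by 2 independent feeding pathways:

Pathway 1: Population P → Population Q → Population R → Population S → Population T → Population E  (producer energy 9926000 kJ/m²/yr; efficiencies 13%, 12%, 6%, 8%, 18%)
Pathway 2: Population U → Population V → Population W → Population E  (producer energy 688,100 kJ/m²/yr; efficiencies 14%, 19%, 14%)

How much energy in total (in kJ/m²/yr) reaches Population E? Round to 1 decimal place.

2696.3 kJ/m²/yr

Pathway 1: 9926000 × 0.13 × 0.12 × 0.06 × 0.08 × 0.18 = 133.7865984 kJ/m²/yr
Pathway 2: 688100 × 0.14 × 0.19 × 0.14 = 2562.4844 kJ/m²/yr
Total at Population E: 133.7865984 + 2562.4844 = 2696.2709984 kJ/m²/yr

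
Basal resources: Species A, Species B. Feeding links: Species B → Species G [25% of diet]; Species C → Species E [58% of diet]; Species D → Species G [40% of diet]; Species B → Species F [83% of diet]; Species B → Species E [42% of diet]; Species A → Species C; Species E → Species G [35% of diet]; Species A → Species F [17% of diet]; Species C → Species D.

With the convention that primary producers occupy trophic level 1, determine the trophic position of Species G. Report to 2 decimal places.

Species C: 1 + 1 = 2
Species D: 1 + 2 = 3
Species E: 1 + (0.42×1 + 0.58×2) = 2.58
Species F: 1 + (0.17×1 + 0.83×1) = 2
Species G: 1 + (0.35×2.58 + 0.25×1 + 0.4×3) = 3.353

3.35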